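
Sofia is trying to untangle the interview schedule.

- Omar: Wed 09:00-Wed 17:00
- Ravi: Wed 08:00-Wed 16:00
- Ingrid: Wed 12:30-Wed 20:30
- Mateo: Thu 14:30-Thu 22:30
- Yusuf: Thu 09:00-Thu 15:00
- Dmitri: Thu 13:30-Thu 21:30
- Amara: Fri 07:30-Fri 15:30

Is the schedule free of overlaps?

No

Sorted by start: Ravi, Omar, Ingrid, Yusuf, Dmitri, Mateo, Amara.
Omar starts before Ravi ends → Ravi and Omar overlap.
That's a conflict, so the schedule is not conflict-free.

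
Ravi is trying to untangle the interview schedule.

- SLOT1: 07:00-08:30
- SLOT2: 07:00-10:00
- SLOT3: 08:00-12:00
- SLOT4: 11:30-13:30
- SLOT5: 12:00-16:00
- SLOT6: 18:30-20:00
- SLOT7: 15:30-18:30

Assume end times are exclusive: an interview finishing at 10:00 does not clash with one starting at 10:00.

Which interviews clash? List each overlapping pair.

SLOT1 & SLOT2, SLOT1 & SLOT3, SLOT2 & SLOT3, SLOT3 & SLOT4, SLOT4 & SLOT5, SLOT5 & SLOT7

Sorted by start: SLOT1, SLOT2, SLOT3, SLOT4, SLOT5, SLOT7, SLOT6.
SLOT2 starts before SLOT1 ends → SLOT1 and SLOT2 overlap.
SLOT3 starts before SLOT1 ends → SLOT1 and SLOT3 overlap.
SLOT4 starts after SLOT1 ends, so nothing later overlaps SLOT1 either.
SLOT3 starts before SLOT2 ends → SLOT2 and SLOT3 overlap.
SLOT4 starts after SLOT2 ends, so nothing later overlaps SLOT2 either.
SLOT4 starts before SLOT3 ends → SLOT3 and SLOT4 overlap.
SLOT5 starts exactly when SLOT3 ends (back-to-back, no overlap), so nothing later overlaps SLOT3 either.
SLOT5 starts before SLOT4 ends → SLOT4 and SLOT5 overlap.
SLOT7 starts after SLOT4 ends, so nothing later overlaps SLOT4 either.
SLOT7 starts before SLOT5 ends → SLOT5 and SLOT7 overlap.
SLOT6 starts after SLOT5 ends.
SLOT6 starts exactly when SLOT7 ends (back-to-back, no overlap).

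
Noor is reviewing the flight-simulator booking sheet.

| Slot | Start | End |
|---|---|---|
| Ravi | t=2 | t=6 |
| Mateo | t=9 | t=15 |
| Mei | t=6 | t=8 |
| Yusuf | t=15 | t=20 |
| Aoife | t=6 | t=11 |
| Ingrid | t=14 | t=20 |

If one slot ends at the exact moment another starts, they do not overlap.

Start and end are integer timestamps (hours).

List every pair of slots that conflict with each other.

Check each pair: they overlap iff neither finishes before the other starts.
Sorted by start: Ravi, Mei, Aoife, Mateo, Ingrid, Yusuf.
Mei starts exactly when Ravi ends (back-to-back, no overlap); Ravi is clear from here.
Aoife starts before Mei ends → Mei and Aoife overlap.
Mateo starts after Mei ends; Mei is clear from here.
Mateo starts before Aoife ends → Aoife and Mateo overlap.
Ingrid starts after Aoife ends; Aoife is clear from here.
Ingrid starts before Mateo ends → Mateo and Ingrid overlap.
Yusuf starts exactly when Mateo ends (back-to-back, no overlap).
Yusuf starts before Ingrid ends → Ingrid and Yusuf overlap.

Aoife & Mateo, Aoife & Mei, Ingrid & Mateo, Ingrid & Yusuf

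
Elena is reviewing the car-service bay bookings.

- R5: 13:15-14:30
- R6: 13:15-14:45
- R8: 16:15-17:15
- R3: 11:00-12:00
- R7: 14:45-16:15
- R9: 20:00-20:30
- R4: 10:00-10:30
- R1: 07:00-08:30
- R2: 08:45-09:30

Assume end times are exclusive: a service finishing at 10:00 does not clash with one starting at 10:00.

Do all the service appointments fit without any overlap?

No

Two intervals overlap when each starts before the other ends.
Sorted by start: R1, R2, R4, R3, R5, R6, R7, R8, R9.
R2 starts after R1 ends; R1 is clear from here.
R4 starts after R2 ends; R2 is clear from here.
R3 starts after R4 ends; R4 is clear from here.
R5 starts after R3 ends; R3 is clear from here.
R6 starts before R5 ends → R5 and R6 overlap.
That's a conflict, so the schedule is not conflict-free.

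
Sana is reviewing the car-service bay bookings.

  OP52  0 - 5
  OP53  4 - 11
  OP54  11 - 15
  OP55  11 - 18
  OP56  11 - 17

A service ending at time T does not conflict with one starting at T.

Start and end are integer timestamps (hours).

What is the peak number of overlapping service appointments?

3

Walk through starts and ends in time order (an end at T is processed before a start at T):
0 start OP52 → 1
4 start OP53 → 2
5 end OP52 → 1
11 end OP53 → 0
11 start OP54 → 1
11 start OP55 → 2
11 start OP56 → 3
15 end OP54 → 2
17 end OP56 → 1
18 end OP55 → 0
Peak is 3, at 11 (OP54, OP55, OP56).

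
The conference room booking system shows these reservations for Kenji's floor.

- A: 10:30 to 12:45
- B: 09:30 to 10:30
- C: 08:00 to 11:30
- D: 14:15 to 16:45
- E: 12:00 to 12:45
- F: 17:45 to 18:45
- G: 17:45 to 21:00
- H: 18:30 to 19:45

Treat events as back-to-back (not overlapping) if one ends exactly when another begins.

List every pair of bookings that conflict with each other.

Two intervals overlap when each starts before the other ends.
Sorted by start: C, B, A, E, D, F, G, H.
B starts before C ends → C and B overlap.
A starts before C ends → C and A overlap.
E starts after C ends, so nothing later overlaps C either.
A starts exactly when B ends (back-to-back, no overlap), so nothing later overlaps B either.
E starts before A ends → A and E overlap.
D starts after A ends, so nothing later overlaps A either.
D starts after E ends, so nothing later overlaps E either.
F starts after D ends, so nothing later overlaps D either.
G starts before F ends → F and G overlap.
H starts before F ends → F and H overlap.
H starts before G ends → G and H overlap.

A & C, A & E, B & C, F & G, F & H, G & H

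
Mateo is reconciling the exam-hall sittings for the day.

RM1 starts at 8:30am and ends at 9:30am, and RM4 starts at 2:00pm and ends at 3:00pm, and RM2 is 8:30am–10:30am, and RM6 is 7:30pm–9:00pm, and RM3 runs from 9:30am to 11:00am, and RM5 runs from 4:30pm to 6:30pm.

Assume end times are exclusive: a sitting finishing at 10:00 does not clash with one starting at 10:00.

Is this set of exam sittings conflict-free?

Sorted by start: RM1, RM2, RM3, RM4, RM5, RM6.
RM2 starts before RM1 ends → RM1 and RM2 overlap.
That's a conflict, so the schedule is not conflict-free.

No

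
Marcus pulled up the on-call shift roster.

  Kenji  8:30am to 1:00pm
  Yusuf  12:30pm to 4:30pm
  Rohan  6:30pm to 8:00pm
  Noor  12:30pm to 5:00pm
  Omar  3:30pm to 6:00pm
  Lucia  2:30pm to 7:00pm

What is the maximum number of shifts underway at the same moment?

Sweep the timeline, counting +1 at each start and −1 at each end (ends before starts at a tie):
8:30am start Kenji → 1
12:30pm start Noor → 2
12:30pm start Yusuf → 3
1:00pm end Kenji → 2
2:30pm start Lucia → 3
3:30pm start Omar → 4
4:30pm end Yusuf → 3
5:00pm end Noor → 2
6:00pm end Omar → 1
6:30pm start Rohan → 2
7:00pm end Lucia → 1
8:00pm end Rohan → 0
Peak is 4, at 3:30pm (Lucia, Noor, Omar, Yusuf).

4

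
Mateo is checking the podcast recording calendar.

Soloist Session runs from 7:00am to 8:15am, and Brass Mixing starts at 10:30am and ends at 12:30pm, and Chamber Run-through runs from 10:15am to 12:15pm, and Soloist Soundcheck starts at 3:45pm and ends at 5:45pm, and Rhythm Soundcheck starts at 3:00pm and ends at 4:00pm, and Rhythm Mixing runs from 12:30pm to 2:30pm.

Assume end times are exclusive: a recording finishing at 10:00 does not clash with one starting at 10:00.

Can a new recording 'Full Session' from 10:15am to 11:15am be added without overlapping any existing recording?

Soloist Session: ends 8:15am at or before Full Session starts 10:15am → clear.
Chamber Run-through: starts 10:15am before Full Session ends 11:15am, and ends 12:15pm after Full Session starts 10:15am → overlap.
Brass Mixing: starts 10:30am before Full Session ends 11:15am, and ends 12:30pm after Full Session starts 10:15am → overlap.
Rhythm Mixing: starts 12:30pm at or after Full Session ends 11:15am → clear.
Rhythm Soundcheck: starts 3:00pm at or after Full Session ends 11:15am → clear.
Soloist Soundcheck: starts 3:45pm at or after Full Session ends 11:15am → clear.
Full Session overlaps Brass Mixing, Chamber Run-through.

No — it overlaps Brass Mixing, Chamber Run-through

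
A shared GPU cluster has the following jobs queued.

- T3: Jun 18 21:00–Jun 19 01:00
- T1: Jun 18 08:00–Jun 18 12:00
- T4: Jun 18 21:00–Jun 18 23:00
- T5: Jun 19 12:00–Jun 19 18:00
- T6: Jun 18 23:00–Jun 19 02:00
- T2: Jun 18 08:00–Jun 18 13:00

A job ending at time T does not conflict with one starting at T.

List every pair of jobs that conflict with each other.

Sorted by start: T1, T2, T3, T4, T6, T5.
T2 starts before T1 ends → T1 and T2 overlap.
T3 starts after T1 ends; T1 is clear from here.
T3 starts after T2 ends; T2 is clear from here.
T4 starts before T3 ends → T3 and T4 overlap.
T6 starts before T3 ends → T3 and T6 overlap.
T5 starts after T3 ends.
T6 starts exactly when T4 ends (back-to-back, no overlap); T4 is clear from here.
T5 starts after T6 ends.

T1 & T2, T3 & T4, T3 & T6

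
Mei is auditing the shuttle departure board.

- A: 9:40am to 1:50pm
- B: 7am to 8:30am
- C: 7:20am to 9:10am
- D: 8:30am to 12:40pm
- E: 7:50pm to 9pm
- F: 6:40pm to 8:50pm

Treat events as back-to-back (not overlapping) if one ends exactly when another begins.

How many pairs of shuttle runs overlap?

Check each pair: they overlap iff neither finishes before the other starts.
Sorted by start: B, C, D, A, F, E.
C starts before B ends → B and C overlap.
D starts exactly when B ends (back-to-back, no overlap), so B has no further overlaps.
D starts before C ends → C and D overlap.
A starts after C ends, so C has no further overlaps.
A starts before D ends → D and A overlap.
F starts after D ends, so D has no further overlaps.
F starts after A ends, so A has no further overlaps.
E starts before F ends → F and E overlap.
Overlapping pairs: A & D, B & C, C & D, E & F — 4 in total.

4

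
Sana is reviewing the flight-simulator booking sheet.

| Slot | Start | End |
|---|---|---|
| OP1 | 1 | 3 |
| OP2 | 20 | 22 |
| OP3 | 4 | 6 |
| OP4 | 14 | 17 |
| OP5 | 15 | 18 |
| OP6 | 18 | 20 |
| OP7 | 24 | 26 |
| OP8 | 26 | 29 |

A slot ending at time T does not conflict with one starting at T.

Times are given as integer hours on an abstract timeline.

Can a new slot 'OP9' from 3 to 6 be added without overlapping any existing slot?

No — it overlaps OP3

OP1: ends 3 at or before OP9 starts 3 → clear.
OP3: starts 4 before OP9 ends 6, and ends 6 after OP9 starts 3 → overlap.
OP4: starts 14 at or after OP9 ends 6 → clear.
OP5: starts 15 at or after OP9 ends 6 → clear.
OP6: starts 18 at or after OP9 ends 6 → clear.
OP2: starts 20 at or after OP9 ends 6 → clear.
OP7: starts 24 at or after OP9 ends 6 → clear.
OP8: starts 26 at or after OP9 ends 6 → clear.
OP9 overlaps OP3.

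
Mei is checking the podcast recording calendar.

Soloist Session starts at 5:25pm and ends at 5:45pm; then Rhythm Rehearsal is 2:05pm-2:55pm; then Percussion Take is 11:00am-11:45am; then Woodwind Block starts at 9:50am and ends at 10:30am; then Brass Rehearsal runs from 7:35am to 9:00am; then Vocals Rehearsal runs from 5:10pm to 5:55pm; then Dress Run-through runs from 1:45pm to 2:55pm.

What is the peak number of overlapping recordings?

Sweep the timeline, counting +1 at each start and −1 at each end (ends before starts at a tie):
7:35am start Brass Rehearsal → 1
9:00am end Brass Rehearsal → 0
9:50am start Woodwind Block → 1
10:30am end Woodwind Block → 0
11:00am start Percussion Take → 1
11:45am end Percussion Take → 0
1:45pm start Dress Run-through → 1
2:05pm start Rhythm Rehearsal → 2
2:55pm end Dress Run-through → 1
2:55pm end Rhythm Rehearsal → 0
5:10pm start Vocals Rehearsal → 1
5:25pm start Soloist Session → 2
5:45pm end Soloist Session → 1
5:55pm end Vocals Rehearsal → 0
Peak is 2, at 2:05pm (Dress Run-through, Rhythm Rehearsal).

2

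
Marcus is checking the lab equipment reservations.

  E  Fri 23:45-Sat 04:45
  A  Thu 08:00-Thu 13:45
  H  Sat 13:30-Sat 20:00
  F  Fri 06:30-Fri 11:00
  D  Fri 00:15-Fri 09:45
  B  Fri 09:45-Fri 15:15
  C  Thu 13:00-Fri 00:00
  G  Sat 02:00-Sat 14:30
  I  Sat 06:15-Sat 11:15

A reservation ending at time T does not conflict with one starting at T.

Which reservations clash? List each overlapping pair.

Two intervals overlap when each starts before the other ends.
Sorted by start: A, C, D, F, B, E, G, I, H.
C starts before A ends → A and C overlap.
D starts after A ends; A is clear from here.
D starts after C ends; C is clear from here.
F starts before D ends → D and F overlap.
B starts exactly when D ends (back-to-back, no overlap); D is clear from here.
B starts before F ends → F and B overlap.
E starts after F ends; F is clear from here.
E starts after B ends; B is clear from here.
G starts before E ends → E and G overlap.
I starts after E ends; E is clear from here.
I starts before G ends → G and I overlap.
H starts before G ends → G and H overlap.
H starts after I ends.

A & C, B & F, D & F, E & G, G & H, G & I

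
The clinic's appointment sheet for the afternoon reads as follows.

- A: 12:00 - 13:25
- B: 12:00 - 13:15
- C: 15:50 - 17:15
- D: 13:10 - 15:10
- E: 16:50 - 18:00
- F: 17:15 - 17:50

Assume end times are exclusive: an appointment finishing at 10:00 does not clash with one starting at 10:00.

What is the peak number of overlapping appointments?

Sort all start/end points and keep a running count:
12:00 start A → 1
12:00 start B → 2
13:10 start D → 3
13:15 end B → 2
13:25 end A → 1
15:10 end D → 0
15:50 start C → 1
16:50 start E → 2
17:15 end C → 1
17:15 start F → 2
17:50 end F → 1
18:00 end E → 0
Peak is 3, at 13:10 (A, B, D).

3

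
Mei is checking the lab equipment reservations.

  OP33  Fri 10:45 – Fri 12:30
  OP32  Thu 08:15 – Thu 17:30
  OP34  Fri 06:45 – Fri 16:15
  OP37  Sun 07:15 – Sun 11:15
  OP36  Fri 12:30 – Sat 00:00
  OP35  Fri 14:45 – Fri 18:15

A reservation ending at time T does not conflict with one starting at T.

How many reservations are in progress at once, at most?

Sort all start/end points and keep a running count:
Thu 08:15 start OP32 → 1
Thu 17:30 end OP32 → 0
Fri 06:45 start OP34 → 1
Fri 10:45 start OP33 → 2
Fri 12:30 end OP33 → 1
Fri 12:30 start OP36 → 2
Fri 14:45 start OP35 → 3
Fri 16:15 end OP34 → 2
Fri 18:15 end OP35 → 1
Sat 00:00 end OP36 → 0
Sun 07:15 start OP37 → 1
Sun 11:15 end OP37 → 0
Peak is 3, at Fri 14:45 (OP34, OP35, OP36).

3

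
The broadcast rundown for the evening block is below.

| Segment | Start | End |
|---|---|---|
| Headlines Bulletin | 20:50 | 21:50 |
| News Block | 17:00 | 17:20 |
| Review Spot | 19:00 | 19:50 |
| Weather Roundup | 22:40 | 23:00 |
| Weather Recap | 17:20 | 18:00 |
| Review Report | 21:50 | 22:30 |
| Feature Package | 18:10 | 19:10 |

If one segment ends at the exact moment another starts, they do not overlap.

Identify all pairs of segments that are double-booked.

Sorted by start: News Block, Weather Recap, Feature Package, Review Spot, Headlines Bulletin, Review Report, Weather Roundup.
Weather Recap starts exactly when News Block ends (back-to-back, no overlap), so News Block has no further overlaps.
Feature Package starts after Weather Recap ends, so Weather Recap has no further overlaps.
Review Spot starts before Feature Package ends → Feature Package and Review Spot overlap.
Headlines Bulletin starts after Feature Package ends, so Feature Package has no further overlaps.
Headlines Bulletin starts after Review Spot ends, so Review Spot has no further overlaps.
Review Report starts exactly when Headlines Bulletin ends (back-to-back, no overlap), so Headlines Bulletin has no further overlaps.
Weather Roundup starts after Review Report ends.

Feature Package & Review Spot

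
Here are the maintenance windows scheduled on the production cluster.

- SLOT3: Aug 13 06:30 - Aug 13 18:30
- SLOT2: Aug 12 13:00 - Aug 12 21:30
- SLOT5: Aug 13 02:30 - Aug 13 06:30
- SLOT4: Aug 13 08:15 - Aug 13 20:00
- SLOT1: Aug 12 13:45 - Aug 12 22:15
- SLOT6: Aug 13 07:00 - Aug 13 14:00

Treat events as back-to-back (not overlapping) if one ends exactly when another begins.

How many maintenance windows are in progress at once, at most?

3

Walk through starts and ends in time order (an end at T is processed before a start at T):
Aug 12 13:00 start SLOT2 → 1
Aug 12 13:45 start SLOT1 → 2
Aug 12 21:30 end SLOT2 → 1
Aug 12 22:15 end SLOT1 → 0
Aug 13 02:30 start SLOT5 → 1
Aug 13 06:30 end SLOT5 → 0
Aug 13 06:30 start SLOT3 → 1
Aug 13 07:00 start SLOT6 → 2
Aug 13 08:15 start SLOT4 → 3
Aug 13 14:00 end SLOT6 → 2
Aug 13 18:30 end SLOT3 → 1
Aug 13 20:00 end SLOT4 → 0
Peak is 3, at Aug 13 08:15 (SLOT3, SLOT4, SLOT6).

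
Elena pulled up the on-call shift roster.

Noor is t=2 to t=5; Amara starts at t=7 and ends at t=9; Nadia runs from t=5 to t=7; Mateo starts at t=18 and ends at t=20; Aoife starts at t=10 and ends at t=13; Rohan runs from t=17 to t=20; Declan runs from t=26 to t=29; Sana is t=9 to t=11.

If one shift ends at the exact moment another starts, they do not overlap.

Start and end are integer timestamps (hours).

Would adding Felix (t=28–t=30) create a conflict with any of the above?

Noor: ends t=5 at or before Felix starts t=28 → clear.
Nadia: ends t=7 at or before Felix starts t=28 → clear.
Amara: ends t=9 at or before Felix starts t=28 → clear.
Sana: ends t=11 at or before Felix starts t=28 → clear.
Aoife: ends t=13 at or before Felix starts t=28 → clear.
Rohan: ends t=20 at or before Felix starts t=28 → clear.
Mateo: ends t=20 at or before Felix starts t=28 → clear.
Declan: starts t=26 before Felix ends t=30, and ends t=29 after Felix starts t=28 → overlap.
Felix overlaps Declan.

Yes — it overlaps Declan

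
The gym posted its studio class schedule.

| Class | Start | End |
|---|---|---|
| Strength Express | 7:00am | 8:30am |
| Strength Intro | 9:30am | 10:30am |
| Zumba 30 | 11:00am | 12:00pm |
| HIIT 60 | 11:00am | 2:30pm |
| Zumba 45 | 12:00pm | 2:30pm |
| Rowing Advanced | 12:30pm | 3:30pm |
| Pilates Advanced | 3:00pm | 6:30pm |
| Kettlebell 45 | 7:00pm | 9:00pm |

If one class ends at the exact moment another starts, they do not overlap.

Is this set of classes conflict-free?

No

Sorted by start: Strength Express, Strength Intro, Zumba 30, HIIT 60, Zumba 45, Rowing Advanced, Pilates Advanced, Kettlebell 45.
Strength Intro starts after Strength Express ends; Strength Express is clear from here.
Zumba 30 starts after Strength Intro ends; Strength Intro is clear from here.
HIIT 60 starts before Zumba 30 ends → Zumba 30 and HIIT 60 overlap.
That's a conflict, so the schedule is not conflict-free.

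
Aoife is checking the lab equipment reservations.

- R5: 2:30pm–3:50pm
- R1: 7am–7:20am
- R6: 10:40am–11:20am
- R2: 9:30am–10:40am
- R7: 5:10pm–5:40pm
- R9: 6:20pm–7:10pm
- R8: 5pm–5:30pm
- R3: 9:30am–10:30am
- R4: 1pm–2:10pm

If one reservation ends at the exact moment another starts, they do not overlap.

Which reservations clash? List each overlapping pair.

R2 & R3, R7 & R8

Sorted by start: R1, R2, R3, R6, R4, R5, R8, R7, R9.
R2 starts after R1 ends, so nothing later overlaps R1 either.
R3 starts before R2 ends → R2 and R3 overlap.
R6 starts exactly when R2 ends (back-to-back, no overlap), so nothing later overlaps R2 either.
R6 starts after R3 ends, so nothing later overlaps R3 either.
R4 starts after R6 ends, so nothing later overlaps R6 either.
R5 starts after R4 ends, so nothing later overlaps R4 either.
R8 starts after R5 ends, so nothing later overlaps R5 either.
R7 starts before R8 ends → R8 and R7 overlap.
R9 starts after R8 ends.
R9 starts after R7 ends.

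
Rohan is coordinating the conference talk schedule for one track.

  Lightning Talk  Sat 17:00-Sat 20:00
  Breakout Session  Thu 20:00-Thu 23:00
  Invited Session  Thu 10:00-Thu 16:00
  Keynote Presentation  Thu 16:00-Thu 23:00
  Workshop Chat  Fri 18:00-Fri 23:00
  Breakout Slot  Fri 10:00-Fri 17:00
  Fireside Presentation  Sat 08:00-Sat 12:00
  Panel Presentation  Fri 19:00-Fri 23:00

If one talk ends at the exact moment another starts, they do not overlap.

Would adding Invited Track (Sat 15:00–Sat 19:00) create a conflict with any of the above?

Yes — it overlaps Lightning Talk

Invited Session: ends Thu 16:00 at or before Invited Track starts Sat 15:00 → clear.
Keynote Presentation: ends Thu 23:00 at or before Invited Track starts Sat 15:00 → clear.
Breakout Session: ends Thu 23:00 at or before Invited Track starts Sat 15:00 → clear.
Breakout Slot: ends Fri 17:00 at or before Invited Track starts Sat 15:00 → clear.
Workshop Chat: ends Fri 23:00 at or before Invited Track starts Sat 15:00 → clear.
Panel Presentation: ends Fri 23:00 at or before Invited Track starts Sat 15:00 → clear.
Fireside Presentation: ends Sat 12:00 at or before Invited Track starts Sat 15:00 → clear.
Lightning Talk: starts Sat 17:00 before Invited Track ends Sat 19:00, and ends Sat 20:00 after Invited Track starts Sat 15:00 → overlap.
Invited Track overlaps Lightning Talk.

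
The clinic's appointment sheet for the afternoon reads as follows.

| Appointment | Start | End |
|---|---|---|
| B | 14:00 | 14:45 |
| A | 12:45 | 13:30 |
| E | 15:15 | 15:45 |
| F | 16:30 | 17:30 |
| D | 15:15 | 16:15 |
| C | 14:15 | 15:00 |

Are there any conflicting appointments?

Yes

Sorted by start: A, B, C, D, E, F.
B starts after A ends, so nothing later overlaps A either.
C starts before B ends → B and C overlap.
That's a conflict, so the schedule is not conflict-free.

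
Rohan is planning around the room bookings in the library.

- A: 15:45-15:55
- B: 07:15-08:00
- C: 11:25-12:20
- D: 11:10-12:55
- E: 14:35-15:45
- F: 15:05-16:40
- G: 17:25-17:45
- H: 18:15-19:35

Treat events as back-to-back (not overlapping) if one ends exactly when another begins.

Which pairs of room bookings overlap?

Sorted by start: B, D, C, E, F, A, G, H.
D starts after B ends; B is clear from here.
C starts before D ends → D and C overlap.
E starts after D ends; D is clear from here.
E starts after C ends; C is clear from here.
F starts before E ends → E and F overlap.
A starts exactly when E ends (back-to-back, no overlap); E is clear from here.
A starts before F ends → F and A overlap.
G starts after F ends; F is clear from here.
G starts after A ends; A is clear from here.
H starts after G ends.

A & F, C & D, E & F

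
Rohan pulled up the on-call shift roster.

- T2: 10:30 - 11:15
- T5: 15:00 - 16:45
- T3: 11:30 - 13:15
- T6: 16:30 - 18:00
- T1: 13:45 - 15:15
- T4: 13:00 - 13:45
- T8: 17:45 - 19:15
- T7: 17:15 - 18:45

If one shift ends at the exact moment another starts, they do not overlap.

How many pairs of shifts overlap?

Sorted by start: T2, T3, T4, T1, T5, T6, T7, T8.
T3 starts after T2 ends — done with T2.
T4 starts before T3 ends → T3 and T4 overlap.
T1 starts after T3 ends — done with T3.
T1 starts exactly when T4 ends (back-to-back, no overlap) — done with T4.
T5 starts before T1 ends → T1 and T5 overlap.
T6 starts after T1 ends — done with T1.
T6 starts before T5 ends → T5 and T6 overlap.
T7 starts after T5 ends — done with T5.
T7 starts before T6 ends → T6 and T7 overlap.
T8 starts before T6 ends → T6 and T8 overlap.
T8 starts before T7 ends → T7 and T8 overlap.
Overlapping pairs: T1 & T5, T3 & T4, T5 & T6, T6 & T7, T6 & T8, T7 & T8 — 6 in total.

6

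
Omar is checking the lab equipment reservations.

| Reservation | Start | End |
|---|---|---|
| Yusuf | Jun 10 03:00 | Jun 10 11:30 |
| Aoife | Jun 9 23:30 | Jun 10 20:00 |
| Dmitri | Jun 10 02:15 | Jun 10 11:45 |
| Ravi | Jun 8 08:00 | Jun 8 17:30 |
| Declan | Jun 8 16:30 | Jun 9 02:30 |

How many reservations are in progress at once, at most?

3

Sweep the timeline, counting +1 at each start and −1 at each end (ends before starts at a tie):
Jun 8 08:00 start Ravi → 1
Jun 8 16:30 start Declan → 2
Jun 8 17:30 end Ravi → 1
Jun 9 02:30 end Declan → 0
Jun 9 23:30 start Aoife → 1
Jun 10 02:15 start Dmitri → 2
Jun 10 03:00 start Yusuf → 3
Jun 10 11:30 end Yusuf → 2
Jun 10 11:45 end Dmitri → 1
Jun 10 20:00 end Aoife → 0
Peak is 3, at Jun 10 03:00 (Aoife, Dmitri, Yusuf).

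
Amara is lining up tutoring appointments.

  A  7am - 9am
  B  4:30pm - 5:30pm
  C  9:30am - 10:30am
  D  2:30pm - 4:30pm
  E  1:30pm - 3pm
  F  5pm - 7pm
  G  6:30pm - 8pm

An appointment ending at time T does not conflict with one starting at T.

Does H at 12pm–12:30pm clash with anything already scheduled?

A: ends 9am at or before H starts 12pm → clear.
C: ends 10:30am at or before H starts 12pm → clear.
E: starts 1:30pm at or after H ends 12:30pm → clear.
D: starts 2:30pm at or after H ends 12:30pm → clear.
B: starts 4:30pm at or after H ends 12:30pm → clear.
F: starts 5pm at or after H ends 12:30pm → clear.
G: starts 6:30pm at or after H ends 12:30pm → clear.

No — it doesn't clash with anything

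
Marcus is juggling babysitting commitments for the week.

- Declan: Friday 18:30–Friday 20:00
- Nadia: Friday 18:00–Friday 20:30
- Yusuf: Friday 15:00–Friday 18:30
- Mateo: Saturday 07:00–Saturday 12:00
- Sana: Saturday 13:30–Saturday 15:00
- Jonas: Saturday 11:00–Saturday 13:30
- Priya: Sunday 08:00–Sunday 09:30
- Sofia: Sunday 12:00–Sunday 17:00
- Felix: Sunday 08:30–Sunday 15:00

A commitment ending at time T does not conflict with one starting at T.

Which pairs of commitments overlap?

Declan & Nadia, Felix & Priya, Felix & Sofia, Jonas & Mateo, Nadia & Yusuf

Two intervals overlap when each starts before the other ends.
Sorted by start: Yusuf, Nadia, Declan, Mateo, Jonas, Sana, Priya, Felix, Sofia.
Nadia starts before Yusuf ends → Yusuf and Nadia overlap.
Declan starts exactly when Yusuf ends (back-to-back, no overlap), so Yusuf has no further overlaps.
Declan starts before Nadia ends → Nadia and Declan overlap.
Mateo starts after Nadia ends, so Nadia has no further overlaps.
Mateo starts after Declan ends, so Declan has no further overlaps.
Jonas starts before Mateo ends → Mateo and Jonas overlap.
Sana starts after Mateo ends, so Mateo has no further overlaps.
Sana starts exactly when Jonas ends (back-to-back, no overlap), so Jonas has no further overlaps.
Priya starts after Sana ends, so Sana has no further overlaps.
Felix starts before Priya ends → Priya and Felix overlap.
Sofia starts after Priya ends.
Sofia starts before Felix ends → Felix and Sofia overlap.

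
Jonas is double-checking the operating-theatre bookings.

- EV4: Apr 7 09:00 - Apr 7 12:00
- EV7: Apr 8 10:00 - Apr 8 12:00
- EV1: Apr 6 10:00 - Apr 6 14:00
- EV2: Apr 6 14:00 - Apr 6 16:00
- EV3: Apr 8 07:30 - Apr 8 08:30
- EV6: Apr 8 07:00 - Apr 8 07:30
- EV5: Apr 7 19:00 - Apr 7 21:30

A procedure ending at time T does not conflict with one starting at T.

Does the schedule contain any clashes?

Check each pair: they overlap iff neither finishes before the other starts.
Sorted by start: EV1, EV2, EV4, EV5, EV6, EV3, EV7.
EV2 starts exactly when EV1 ends (back-to-back, no overlap); EV1 is clear from here.
EV4 starts after EV2 ends; EV2 is clear from here.
EV5 starts after EV4 ends; EV4 is clear from here.
EV6 starts after EV5 ends; EV5 is clear from here.
EV3 starts exactly when EV6 ends (back-to-back, no overlap); EV6 is clear from here.
EV7 starts after EV3 ends.
Every pair is clear; the schedule has no overlaps.

No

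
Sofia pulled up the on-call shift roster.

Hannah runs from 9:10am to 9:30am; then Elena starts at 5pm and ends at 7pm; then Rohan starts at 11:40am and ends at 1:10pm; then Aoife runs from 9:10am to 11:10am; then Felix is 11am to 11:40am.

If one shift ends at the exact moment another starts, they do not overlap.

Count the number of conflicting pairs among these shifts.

2

Sorted by start: Aoife, Hannah, Felix, Rohan, Elena.
Hannah starts before Aoife ends → Aoife and Hannah overlap.
Felix starts before Aoife ends → Aoife and Felix overlap.
Rohan starts after Aoife ends, so Aoife has no further overlaps.
Felix starts after Hannah ends, so Hannah has no further overlaps.
Rohan starts exactly when Felix ends (back-to-back, no overlap), so Felix has no further overlaps.
Elena starts after Rohan ends.
Overlapping pairs: Aoife & Felix, Aoife & Hannah — 2 in total.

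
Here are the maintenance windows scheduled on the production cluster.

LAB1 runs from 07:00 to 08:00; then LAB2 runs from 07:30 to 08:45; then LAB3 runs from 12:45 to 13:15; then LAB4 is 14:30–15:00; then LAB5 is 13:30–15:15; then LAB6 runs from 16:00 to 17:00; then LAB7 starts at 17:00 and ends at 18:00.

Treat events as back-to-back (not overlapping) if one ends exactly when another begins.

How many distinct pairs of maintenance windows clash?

Sorted by start: LAB1, LAB2, LAB3, LAB5, LAB4, LAB6, LAB7.
LAB2 starts before LAB1 ends → LAB1 and LAB2 overlap.
LAB3 starts after LAB1 ends — done with LAB1.
LAB3 starts after LAB2 ends — done with LAB2.
LAB5 starts after LAB3 ends — done with LAB3.
LAB4 starts before LAB5 ends → LAB5 and LAB4 overlap.
LAB6 starts after LAB5 ends — done with LAB5.
LAB6 starts after LAB4 ends — done with LAB4.
LAB7 starts exactly when LAB6 ends (back-to-back, no overlap).
Overlapping pairs: LAB1 & LAB2, LAB4 & LAB5 — 2 in total.

2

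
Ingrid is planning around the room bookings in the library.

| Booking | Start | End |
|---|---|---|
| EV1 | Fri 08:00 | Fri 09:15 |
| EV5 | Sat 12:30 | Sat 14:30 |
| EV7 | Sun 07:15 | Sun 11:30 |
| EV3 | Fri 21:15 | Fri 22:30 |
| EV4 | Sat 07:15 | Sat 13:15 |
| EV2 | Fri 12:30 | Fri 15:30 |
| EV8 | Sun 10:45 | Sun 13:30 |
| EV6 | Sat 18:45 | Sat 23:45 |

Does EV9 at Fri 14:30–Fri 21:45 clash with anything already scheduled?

Yes — it overlaps EV2, EV3

EV1: ends Fri 09:15 at or before EV9 starts Fri 14:30 → clear.
EV2: starts Fri 12:30 before EV9 ends Fri 21:45, and ends Fri 15:30 after EV9 starts Fri 14:30 → overlap.
EV3: starts Fri 21:15 before EV9 ends Fri 21:45, and ends Fri 22:30 after EV9 starts Fri 14:30 → overlap.
EV4: starts Sat 07:15 at or after EV9 ends Fri 21:45 → clear.
EV5: starts Sat 12:30 at or after EV9 ends Fri 21:45 → clear.
EV6: starts Sat 18:45 at or after EV9 ends Fri 21:45 → clear.
EV7: starts Sun 07:15 at or after EV9 ends Fri 21:45 → clear.
EV8: starts Sun 10:45 at or after EV9 ends Fri 21:45 → clear.
EV9 overlaps EV2, EV3.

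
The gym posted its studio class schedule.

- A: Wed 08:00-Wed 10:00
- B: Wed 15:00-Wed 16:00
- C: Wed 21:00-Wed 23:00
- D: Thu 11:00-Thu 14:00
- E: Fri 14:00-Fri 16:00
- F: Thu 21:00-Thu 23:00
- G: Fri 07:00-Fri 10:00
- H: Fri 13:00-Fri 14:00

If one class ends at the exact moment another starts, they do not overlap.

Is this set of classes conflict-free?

Two intervals overlap when each starts before the other ends.
Sorted by start: A, B, C, D, F, G, H, E.
B starts after A ends; A is clear from here.
C starts after B ends; B is clear from here.
D starts after C ends; C is clear from here.
F starts after D ends; D is clear from here.
G starts after F ends; F is clear from here.
H starts after G ends; G is clear from here.
E starts exactly when H ends (back-to-back, no overlap).
Every pair is clear; the schedule has no overlaps.

Yes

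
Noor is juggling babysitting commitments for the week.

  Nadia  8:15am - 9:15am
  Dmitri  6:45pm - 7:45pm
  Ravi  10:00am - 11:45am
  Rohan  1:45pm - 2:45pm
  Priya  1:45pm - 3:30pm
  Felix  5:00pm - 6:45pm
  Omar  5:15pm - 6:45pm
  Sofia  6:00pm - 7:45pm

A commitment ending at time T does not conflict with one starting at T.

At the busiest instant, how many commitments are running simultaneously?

Sort all start/end points and keep a running count:
8:15am start Nadia → 1
9:15am end Nadia → 0
10:00am start Ravi → 1
11:45am end Ravi → 0
1:45pm start Priya → 1
1:45pm start Rohan → 2
2:45pm end Rohan → 1
3:30pm end Priya → 0
5:00pm start Felix → 1
5:15pm start Omar → 2
6:00pm start Sofia → 3
6:45pm end Felix → 2
6:45pm end Omar → 1
6:45pm start Dmitri → 2
7:45pm end Dmitri → 1
7:45pm end Sofia → 0
Peak is 3, at 6:00pm (Felix, Omar, Sofia).

3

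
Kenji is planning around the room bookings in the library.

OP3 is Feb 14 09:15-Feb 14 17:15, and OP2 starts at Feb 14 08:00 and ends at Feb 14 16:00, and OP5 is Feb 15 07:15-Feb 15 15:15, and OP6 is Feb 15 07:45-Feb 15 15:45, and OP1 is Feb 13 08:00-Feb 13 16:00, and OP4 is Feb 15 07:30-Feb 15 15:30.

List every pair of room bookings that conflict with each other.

OP2 & OP3, OP4 & OP5, OP4 & OP6, OP5 & OP6

Sorted by start: OP1, OP2, OP3, OP5, OP4, OP6.
OP2 starts after OP1 ends, so OP1 has no further overlaps.
OP3 starts before OP2 ends → OP2 and OP3 overlap.
OP5 starts after OP2 ends, so OP2 has no further overlaps.
OP5 starts after OP3 ends, so OP3 has no further overlaps.
OP4 starts before OP5 ends → OP5 and OP4 overlap.
OP6 starts before OP5 ends → OP5 and OP6 overlap.
OP6 starts before OP4 ends → OP4 and OP6 overlap.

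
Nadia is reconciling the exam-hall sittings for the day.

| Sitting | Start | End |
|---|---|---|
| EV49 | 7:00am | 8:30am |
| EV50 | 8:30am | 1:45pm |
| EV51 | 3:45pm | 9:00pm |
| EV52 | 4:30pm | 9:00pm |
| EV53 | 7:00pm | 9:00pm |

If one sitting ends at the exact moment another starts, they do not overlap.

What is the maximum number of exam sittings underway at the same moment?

3

Walk through starts and ends in time order (an end at T is processed before a start at T):
7:00am start EV49 → 1
8:30am end EV49 → 0
8:30am start EV50 → 1
1:45pm end EV50 → 0
3:45pm start EV51 → 1
4:30pm start EV52 → 2
7:00pm start EV53 → 3
9:00pm end EV51 → 2
9:00pm end EV52 → 1
9:00pm end EV53 → 0
Peak is 3, at 7:00pm (EV51, EV52, EV53).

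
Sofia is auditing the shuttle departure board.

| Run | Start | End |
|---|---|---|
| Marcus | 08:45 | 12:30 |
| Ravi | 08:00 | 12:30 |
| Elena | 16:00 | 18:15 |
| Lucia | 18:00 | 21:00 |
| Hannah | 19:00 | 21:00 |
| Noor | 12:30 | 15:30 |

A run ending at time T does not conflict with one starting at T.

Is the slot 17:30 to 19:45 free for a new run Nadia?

No — it overlaps Elena, Hannah, Lucia

Ravi: ends 12:30 at or before Nadia starts 17:30 → clear.
Marcus: ends 12:30 at or before Nadia starts 17:30 → clear.
Noor: ends 15:30 at or before Nadia starts 17:30 → clear.
Elena: starts 16:00 before Nadia ends 19:45, and ends 18:15 after Nadia starts 17:30 → overlap.
Lucia: starts 18:00 before Nadia ends 19:45, and ends 21:00 after Nadia starts 17:30 → overlap.
Hannah: starts 19:00 before Nadia ends 19:45, and ends 21:00 after Nadia starts 17:30 → overlap.
Nadia overlaps Elena, Lucia, Hannah.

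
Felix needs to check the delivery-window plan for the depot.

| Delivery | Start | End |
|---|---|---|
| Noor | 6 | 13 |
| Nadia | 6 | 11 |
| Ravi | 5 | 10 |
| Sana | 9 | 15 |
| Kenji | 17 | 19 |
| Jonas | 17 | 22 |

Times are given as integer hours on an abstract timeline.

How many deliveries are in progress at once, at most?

Sweep the timeline, counting +1 at each start and −1 at each end (ends before starts at a tie):
5 start Ravi → 1
6 start Nadia → 2
6 start Noor → 3
9 start Sana → 4
10 end Ravi → 3
11 end Nadia → 2
13 end Noor → 1
15 end Sana → 0
17 start Jonas → 1
17 start Kenji → 2
19 end Kenji → 1
22 end Jonas → 0
Peak is 4, at 9 (Nadia, Noor, Ravi, Sana).

4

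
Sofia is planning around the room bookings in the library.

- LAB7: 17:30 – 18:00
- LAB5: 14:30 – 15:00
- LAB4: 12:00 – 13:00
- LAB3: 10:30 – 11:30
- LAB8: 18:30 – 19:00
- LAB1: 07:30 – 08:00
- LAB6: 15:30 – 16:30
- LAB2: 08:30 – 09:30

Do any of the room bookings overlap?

No

Two intervals overlap when each starts before the other ends.
Sorted by start: LAB1, LAB2, LAB3, LAB4, LAB5, LAB6, LAB7, LAB8.
LAB2 starts after LAB1 ends, so nothing later overlaps LAB1 either.
LAB3 starts after LAB2 ends, so nothing later overlaps LAB2 either.
LAB4 starts after LAB3 ends, so nothing later overlaps LAB3 either.
LAB5 starts after LAB4 ends, so nothing later overlaps LAB4 either.
LAB6 starts after LAB5 ends, so nothing later overlaps LAB5 either.
LAB7 starts after LAB6 ends, so nothing later overlaps LAB6 either.
LAB8 starts after LAB7 ends.
Every pair is clear; the schedule has no overlaps.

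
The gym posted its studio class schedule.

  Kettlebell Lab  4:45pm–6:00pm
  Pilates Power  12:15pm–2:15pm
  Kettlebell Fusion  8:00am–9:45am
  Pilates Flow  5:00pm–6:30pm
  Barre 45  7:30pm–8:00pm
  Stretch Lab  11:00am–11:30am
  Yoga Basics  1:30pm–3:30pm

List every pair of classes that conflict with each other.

Kettlebell Lab & Pilates Flow, Pilates Power & Yoga Basics

Sorted by start: Kettlebell Fusion, Stretch Lab, Pilates Power, Yoga Basics, Kettlebell Lab, Pilates Flow, Barre 45.
Stretch Lab starts after Kettlebell Fusion ends — done with Kettlebell Fusion.
Pilates Power starts after Stretch Lab ends — done with Stretch Lab.
Yoga Basics starts before Pilates Power ends → Pilates Power and Yoga Basics overlap.
Kettlebell Lab starts after Pilates Power ends — done with Pilates Power.
Kettlebell Lab starts after Yoga Basics ends — done with Yoga Basics.
Pilates Flow starts before Kettlebell Lab ends → Kettlebell Lab and Pilates Flow overlap.
Barre 45 starts after Kettlebell Lab ends.
Barre 45 starts after Pilates Flow ends.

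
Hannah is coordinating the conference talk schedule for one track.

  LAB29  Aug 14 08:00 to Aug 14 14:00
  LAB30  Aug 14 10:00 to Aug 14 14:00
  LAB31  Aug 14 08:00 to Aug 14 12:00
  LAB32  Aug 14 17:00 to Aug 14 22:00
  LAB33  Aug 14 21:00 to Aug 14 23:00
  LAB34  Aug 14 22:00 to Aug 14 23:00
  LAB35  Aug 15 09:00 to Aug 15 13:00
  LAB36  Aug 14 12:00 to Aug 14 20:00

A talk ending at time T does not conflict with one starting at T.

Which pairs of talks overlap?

Two intervals overlap when each starts before the other ends.
Sorted by start: LAB29, LAB31, LAB30, LAB36, LAB32, LAB33, LAB34, LAB35.
LAB31 starts before LAB29 ends → LAB29 and LAB31 overlap.
LAB30 starts before LAB29 ends → LAB29 and LAB30 overlap.
LAB36 starts before LAB29 ends → LAB29 and LAB36 overlap.
LAB32 starts after LAB29 ends, so nothing later overlaps LAB29 either.
LAB30 starts before LAB31 ends → LAB31 and LAB30 overlap.
LAB36 starts exactly when LAB31 ends (back-to-back, no overlap), so nothing later overlaps LAB31 either.
LAB36 starts before LAB30 ends → LAB30 and LAB36 overlap.
LAB32 starts after LAB30 ends, so nothing later overlaps LAB30 either.
LAB32 starts before LAB36 ends → LAB36 and LAB32 overlap.
LAB33 starts after LAB36 ends, so nothing later overlaps LAB36 either.
LAB33 starts before LAB32 ends → LAB32 and LAB33 overlap.
LAB34 starts exactly when LAB32 ends (back-to-back, no overlap), so nothing later overlaps LAB32 either.
LAB34 starts before LAB33 ends → LAB33 and LAB34 overlap.
LAB35 starts after LAB33 ends.
LAB35 starts after LAB34 ends.

LAB29 & LAB30, LAB29 & LAB31, LAB29 & LAB36, LAB30 & LAB31, LAB30 & LAB36, LAB32 & LAB33, LAB32 & LAB36, LAB33 & LAB34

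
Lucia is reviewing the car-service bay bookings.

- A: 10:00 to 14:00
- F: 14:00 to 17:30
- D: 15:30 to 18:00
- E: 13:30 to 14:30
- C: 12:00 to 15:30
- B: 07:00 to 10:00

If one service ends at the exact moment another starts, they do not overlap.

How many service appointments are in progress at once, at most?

Walk through starts and ends in time order (an end at T is processed before a start at T):
07:00 start B → 1
10:00 end B → 0
10:00 start A → 1
12:00 start C → 2
13:30 start E → 3
14:00 end A → 2
14:00 start F → 3
14:30 end E → 2
15:30 end C → 1
15:30 start D → 2
17:30 end F → 1
18:00 end D → 0
Peak is 3, at 13:30 (A, C, E).

3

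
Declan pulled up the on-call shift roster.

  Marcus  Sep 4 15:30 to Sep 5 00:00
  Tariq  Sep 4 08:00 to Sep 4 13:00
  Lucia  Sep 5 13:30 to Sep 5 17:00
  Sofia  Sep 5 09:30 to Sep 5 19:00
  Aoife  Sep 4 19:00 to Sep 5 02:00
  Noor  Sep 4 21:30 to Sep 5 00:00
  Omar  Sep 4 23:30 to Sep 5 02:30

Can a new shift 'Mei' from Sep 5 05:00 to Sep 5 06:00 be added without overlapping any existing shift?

Yes — the slot is free

Tariq: ends Sep 4 13:00 at or before Mei starts Sep 5 05:00 → clear.
Marcus: ends Sep 5 00:00 at or before Mei starts Sep 5 05:00 → clear.
Aoife: ends Sep 5 02:00 at or before Mei starts Sep 5 05:00 → clear.
Noor: ends Sep 5 00:00 at or before Mei starts Sep 5 05:00 → clear.
Omar: ends Sep 5 02:30 at or before Mei starts Sep 5 05:00 → clear.
Sofia: starts Sep 5 09:30 at or after Mei ends Sep 5 06:00 → clear.
Lucia: starts Sep 5 13:30 at or after Mei ends Sep 5 06:00 → clear.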